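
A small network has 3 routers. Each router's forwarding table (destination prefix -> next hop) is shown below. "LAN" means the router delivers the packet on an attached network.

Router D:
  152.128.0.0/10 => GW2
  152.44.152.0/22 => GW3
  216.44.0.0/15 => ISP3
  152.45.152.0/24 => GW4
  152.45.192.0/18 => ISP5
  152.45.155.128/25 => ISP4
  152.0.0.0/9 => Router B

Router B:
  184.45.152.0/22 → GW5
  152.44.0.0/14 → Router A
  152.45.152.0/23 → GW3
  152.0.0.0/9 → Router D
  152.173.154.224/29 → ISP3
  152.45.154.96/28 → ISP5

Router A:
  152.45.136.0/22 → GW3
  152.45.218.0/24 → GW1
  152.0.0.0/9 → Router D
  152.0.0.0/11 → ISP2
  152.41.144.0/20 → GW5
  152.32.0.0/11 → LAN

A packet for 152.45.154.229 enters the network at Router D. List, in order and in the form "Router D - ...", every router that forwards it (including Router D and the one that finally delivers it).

At Router D: longest match for 152.45.154.229 is 152.0.0.0/9 -> Router B
At Router B: longest match for 152.45.154.229 is 152.44.0.0/14 -> Router A
At Router A: longest match for 152.45.154.229 is 152.32.0.0/11 -> LAN

Router D - Router B - Router A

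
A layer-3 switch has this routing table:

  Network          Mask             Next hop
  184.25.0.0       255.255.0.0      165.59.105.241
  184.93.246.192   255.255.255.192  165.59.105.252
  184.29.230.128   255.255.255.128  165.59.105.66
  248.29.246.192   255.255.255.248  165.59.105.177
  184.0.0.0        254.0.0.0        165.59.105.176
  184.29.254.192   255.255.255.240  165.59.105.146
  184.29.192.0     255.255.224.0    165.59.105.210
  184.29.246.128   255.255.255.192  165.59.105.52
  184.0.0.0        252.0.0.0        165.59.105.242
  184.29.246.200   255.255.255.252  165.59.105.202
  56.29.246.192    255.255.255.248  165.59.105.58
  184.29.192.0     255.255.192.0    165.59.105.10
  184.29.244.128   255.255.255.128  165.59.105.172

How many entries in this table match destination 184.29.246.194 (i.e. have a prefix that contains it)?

3

Prefixes containing 184.29.246.194:
  184.0.0.0/6 (184.0.0.0 - 187.255.255.255)
  184.0.0.0/7 (184.0.0.0 - 185.255.255.255)
  184.29.192.0/18 (184.29.192.0 - 184.29.255.255)
Total matching entries: 3.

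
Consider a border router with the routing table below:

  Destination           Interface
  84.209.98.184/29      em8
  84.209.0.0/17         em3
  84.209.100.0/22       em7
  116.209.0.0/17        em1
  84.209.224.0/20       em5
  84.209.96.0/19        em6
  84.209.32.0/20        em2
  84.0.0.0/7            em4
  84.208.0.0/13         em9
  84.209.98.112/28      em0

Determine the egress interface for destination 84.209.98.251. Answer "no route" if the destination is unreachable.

Routes whose prefix contains 84.209.98.251:
  84.0.0.0/7 (84.0.0.0 - 85.255.255.255) -> em4
  84.208.0.0/13 (84.208.0.0 - 84.215.255.255) -> em9
  84.209.0.0/17 (84.209.0.0 - 84.209.127.255) -> em3
  84.209.96.0/19 (84.209.96.0 - 84.209.127.255) -> em6
More-specific entries that do NOT match:
  84.209.98.184/29 (84.209.98.184 - 84.209.98.191) does not contain 84.209.98.251
  84.209.98.112/28 (84.209.98.112 - 84.209.98.127) does not contain 84.209.98.251
  84.209.100.0/22 (84.209.100.0 - 84.209.103.255) does not contain 84.209.98.251
  84.209.224.0/20 (84.209.224.0 - 84.209.239.255) does not contain 84.209.98.251
  84.209.32.0/20 (84.209.32.0 - 84.209.47.255) does not contain 84.209.98.251
Longest matching prefix is /19 -> interface em6.

em6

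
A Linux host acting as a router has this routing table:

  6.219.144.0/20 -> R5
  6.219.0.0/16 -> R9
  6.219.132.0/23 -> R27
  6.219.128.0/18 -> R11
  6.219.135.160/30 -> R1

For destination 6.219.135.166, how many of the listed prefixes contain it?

Prefixes containing 6.219.135.166:
  6.219.0.0/16 (6.219.0.0 - 6.219.255.255)
  6.219.128.0/18 (6.219.128.0 - 6.219.191.255)
Total matching entries: 2.

2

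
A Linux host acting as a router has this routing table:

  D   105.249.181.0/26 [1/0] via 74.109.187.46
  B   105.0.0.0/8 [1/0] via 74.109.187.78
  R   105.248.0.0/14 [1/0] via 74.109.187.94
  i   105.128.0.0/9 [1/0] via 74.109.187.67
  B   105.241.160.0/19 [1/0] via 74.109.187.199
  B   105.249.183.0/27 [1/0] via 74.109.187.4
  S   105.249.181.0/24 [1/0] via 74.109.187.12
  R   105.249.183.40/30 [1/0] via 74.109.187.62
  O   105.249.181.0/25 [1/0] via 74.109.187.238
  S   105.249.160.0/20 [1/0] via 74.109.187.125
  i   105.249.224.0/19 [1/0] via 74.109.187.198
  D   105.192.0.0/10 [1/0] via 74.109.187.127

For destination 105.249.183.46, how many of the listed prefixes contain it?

Prefixes containing 105.249.183.46:
  105.0.0.0/8 (105.0.0.0 - 105.255.255.255)
  105.128.0.0/9 (105.128.0.0 - 105.255.255.255)
  105.192.0.0/10 (105.192.0.0 - 105.255.255.255)
  105.248.0.0/14 (105.248.0.0 - 105.251.255.255)
Total matching entries: 4.

4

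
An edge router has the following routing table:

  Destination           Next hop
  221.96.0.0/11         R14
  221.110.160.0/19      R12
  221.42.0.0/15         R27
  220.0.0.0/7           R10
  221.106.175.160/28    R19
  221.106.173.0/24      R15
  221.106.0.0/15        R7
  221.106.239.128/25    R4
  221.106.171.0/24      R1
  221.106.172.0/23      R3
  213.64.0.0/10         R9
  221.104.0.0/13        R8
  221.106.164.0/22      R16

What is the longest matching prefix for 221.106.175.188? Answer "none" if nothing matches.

221.106.0.0/15

Entries matching 221.106.175.188:
  220.0.0.0/7 (220.0.0.0 - 221.255.255.255)
  221.96.0.0/11 (221.96.0.0 - 221.127.255.255)
  221.104.0.0/13 (221.104.0.0 - 221.111.255.255)
  221.106.0.0/15 (221.106.0.0 - 221.107.255.255)
Most specific is 221.106.0.0/15.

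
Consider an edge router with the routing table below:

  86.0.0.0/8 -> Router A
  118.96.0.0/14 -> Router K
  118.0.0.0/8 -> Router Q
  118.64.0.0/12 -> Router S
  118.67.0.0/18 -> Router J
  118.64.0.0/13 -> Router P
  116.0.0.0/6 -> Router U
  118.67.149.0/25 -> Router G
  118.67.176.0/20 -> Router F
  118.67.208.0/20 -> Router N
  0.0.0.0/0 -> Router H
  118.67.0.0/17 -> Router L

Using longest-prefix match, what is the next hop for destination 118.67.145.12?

Routes whose prefix contains 118.67.145.12:
  0.0.0.0/0 (default, matches everything) -> Router H
  116.0.0.0/6 (116.0.0.0 - 119.255.255.255) -> Router U
  118.0.0.0/8 (118.0.0.0 - 118.255.255.255) -> Router Q
  118.64.0.0/12 (118.64.0.0 - 118.79.255.255) -> Router S
  118.64.0.0/13 (118.64.0.0 - 118.71.255.255) -> Router P
More-specific entries that do NOT match:
  118.67.149.0/25 (118.67.149.0 - 118.67.149.127) does not contain 118.67.145.12
  118.67.176.0/20 (118.67.176.0 - 118.67.191.255) does not contain 118.67.145.12
  118.67.208.0/20 (118.67.208.0 - 118.67.223.255) does not contain 118.67.145.12
  118.67.0.0/18 (118.67.0.0 - 118.67.63.255) does not contain 118.67.145.12
  118.67.0.0/17 (118.67.0.0 - 118.67.127.255) does not contain 118.67.145.12
  118.96.0.0/14 (118.96.0.0 - 118.99.255.255) does not contain 118.67.145.12
Longest matching prefix is /13 -> next hop Router P.

Router P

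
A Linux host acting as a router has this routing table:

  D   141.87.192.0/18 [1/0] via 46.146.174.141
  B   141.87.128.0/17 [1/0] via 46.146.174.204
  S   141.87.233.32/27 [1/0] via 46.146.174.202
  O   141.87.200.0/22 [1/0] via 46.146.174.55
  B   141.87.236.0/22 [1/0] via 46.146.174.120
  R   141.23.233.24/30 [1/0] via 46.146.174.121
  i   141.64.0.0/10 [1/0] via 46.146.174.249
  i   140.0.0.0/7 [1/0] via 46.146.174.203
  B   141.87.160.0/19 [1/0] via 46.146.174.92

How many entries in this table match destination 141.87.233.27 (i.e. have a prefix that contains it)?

4

Prefixes containing 141.87.233.27:
  140.0.0.0/7 (140.0.0.0 - 141.255.255.255)
  141.64.0.0/10 (141.64.0.0 - 141.127.255.255)
  141.87.128.0/17 (141.87.128.0 - 141.87.255.255)
  141.87.192.0/18 (141.87.192.0 - 141.87.255.255)
Total matching entries: 4.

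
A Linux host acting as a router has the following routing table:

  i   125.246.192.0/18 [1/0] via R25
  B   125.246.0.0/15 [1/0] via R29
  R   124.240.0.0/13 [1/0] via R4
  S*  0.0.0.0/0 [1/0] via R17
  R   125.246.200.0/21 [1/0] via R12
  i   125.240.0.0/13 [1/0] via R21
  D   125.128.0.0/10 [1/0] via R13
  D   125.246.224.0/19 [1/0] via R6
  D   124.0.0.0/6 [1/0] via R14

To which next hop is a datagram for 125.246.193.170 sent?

R25

Routes whose prefix contains 125.246.193.170:
  0.0.0.0/0 (default, matches everything) -> R17
  124.0.0.0/6 (124.0.0.0 - 127.255.255.255) -> R14
  125.240.0.0/13 (125.240.0.0 - 125.247.255.255) -> R21
  125.246.0.0/15 (125.246.0.0 - 125.247.255.255) -> R29
  125.246.192.0/18 (125.246.192.0 - 125.246.255.255) -> R25
More-specific entries that do NOT match:
  125.246.200.0/21 (125.246.200.0 - 125.246.207.255) does not contain 125.246.193.170
  125.246.224.0/19 (125.246.224.0 - 125.246.255.255) does not contain 125.246.193.170
Longest matching prefix is /18 -> next hop R25.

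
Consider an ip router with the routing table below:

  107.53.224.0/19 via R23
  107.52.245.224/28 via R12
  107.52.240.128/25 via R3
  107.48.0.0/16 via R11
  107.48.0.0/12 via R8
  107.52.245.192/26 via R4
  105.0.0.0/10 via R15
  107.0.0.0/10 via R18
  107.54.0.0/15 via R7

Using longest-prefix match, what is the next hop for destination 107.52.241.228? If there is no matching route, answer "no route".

Routes whose prefix contains 107.52.241.228:
  107.0.0.0/10 (107.0.0.0 - 107.63.255.255) -> R18
  107.48.0.0/12 (107.48.0.0 - 107.63.255.255) -> R8
More-specific entries that do NOT match:
  107.52.245.224/28 (107.52.245.224 - 107.52.245.239) does not contain 107.52.241.228
  107.52.245.192/26 (107.52.245.192 - 107.52.245.255) does not contain 107.52.241.228
  107.52.240.128/25 (107.52.240.128 - 107.52.240.255) does not contain 107.52.241.228
  107.53.224.0/19 (107.53.224.0 - 107.53.255.255) does not contain 107.52.241.228
  107.48.0.0/16 (107.48.0.0 - 107.48.255.255) does not contain 107.52.241.228
  107.54.0.0/15 (107.54.0.0 - 107.55.255.255) does not contain 107.52.241.228
Longest matching prefix is /12 -> next hop R8.

R8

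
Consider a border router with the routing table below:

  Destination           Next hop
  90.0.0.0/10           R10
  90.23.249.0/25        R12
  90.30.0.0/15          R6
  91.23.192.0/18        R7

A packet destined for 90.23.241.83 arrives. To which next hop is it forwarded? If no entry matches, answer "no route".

R10

Routes whose prefix contains 90.23.241.83:
  90.0.0.0/10 (90.0.0.0 - 90.63.255.255) -> R10
More-specific entries that do NOT match:
  90.23.249.0/25 (90.23.249.0 - 90.23.249.127) does not contain 90.23.241.83
  91.23.192.0/18 (91.23.192.0 - 91.23.255.255) does not contain 90.23.241.83
  90.30.0.0/15 (90.30.0.0 - 90.31.255.255) does not contain 90.23.241.83
Longest matching prefix is /10 -> next hop R10.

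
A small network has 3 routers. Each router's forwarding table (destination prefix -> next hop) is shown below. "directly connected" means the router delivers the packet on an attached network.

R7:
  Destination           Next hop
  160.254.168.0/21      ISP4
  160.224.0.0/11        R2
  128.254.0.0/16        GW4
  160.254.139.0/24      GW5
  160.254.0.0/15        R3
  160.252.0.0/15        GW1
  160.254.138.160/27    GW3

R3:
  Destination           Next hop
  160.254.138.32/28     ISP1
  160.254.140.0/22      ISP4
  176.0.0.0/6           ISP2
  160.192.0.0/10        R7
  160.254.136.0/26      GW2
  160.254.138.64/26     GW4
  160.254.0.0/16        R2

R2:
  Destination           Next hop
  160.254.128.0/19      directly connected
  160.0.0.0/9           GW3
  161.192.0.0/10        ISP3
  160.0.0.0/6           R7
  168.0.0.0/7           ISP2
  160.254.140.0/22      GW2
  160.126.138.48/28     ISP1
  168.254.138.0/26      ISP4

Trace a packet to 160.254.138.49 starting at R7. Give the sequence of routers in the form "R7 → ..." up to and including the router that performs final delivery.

At R7: longest match for 160.254.138.49 is 160.254.0.0/15 -> R3
At R3: longest match for 160.254.138.49 is 160.254.0.0/16 -> R2
At R2: longest match for 160.254.138.49 is 160.254.128.0/19 -> directly connected

R7 → R3 → R2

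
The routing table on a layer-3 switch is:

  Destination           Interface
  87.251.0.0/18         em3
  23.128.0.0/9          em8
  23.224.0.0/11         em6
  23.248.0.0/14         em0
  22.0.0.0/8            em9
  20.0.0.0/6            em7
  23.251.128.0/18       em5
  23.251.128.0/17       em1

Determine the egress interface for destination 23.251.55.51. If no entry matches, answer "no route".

Routes whose prefix contains 23.251.55.51:
  20.0.0.0/6 (20.0.0.0 - 23.255.255.255) -> em7
  23.128.0.0/9 (23.128.0.0 - 23.255.255.255) -> em8
  23.224.0.0/11 (23.224.0.0 - 23.255.255.255) -> em6
  23.248.0.0/14 (23.248.0.0 - 23.251.255.255) -> em0
More-specific entries that do NOT match:
  87.251.0.0/18 (87.251.0.0 - 87.251.63.255) does not contain 23.251.55.51
  23.251.128.0/18 (23.251.128.0 - 23.251.191.255) does not contain 23.251.55.51
  23.251.128.0/17 (23.251.128.0 - 23.251.255.255) does not contain 23.251.55.51
Longest matching prefix is /14 -> interface em0.

em0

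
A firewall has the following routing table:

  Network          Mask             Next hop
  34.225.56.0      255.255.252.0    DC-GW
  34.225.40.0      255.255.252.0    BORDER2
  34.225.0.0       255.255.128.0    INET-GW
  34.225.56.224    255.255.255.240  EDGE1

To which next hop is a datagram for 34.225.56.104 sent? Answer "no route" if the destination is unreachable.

DC-GW

Routes whose prefix contains 34.225.56.104:
  34.225.0.0/17 (34.225.0.0 - 34.225.127.255) -> INET-GW
  34.225.56.0/22 (34.225.56.0 - 34.225.59.255) -> DC-GW
More-specific entries that do NOT match:
  34.225.56.224/28 (34.225.56.224 - 34.225.56.239) does not contain 34.225.56.104
Longest matching prefix is /22 -> next hop DC-GW.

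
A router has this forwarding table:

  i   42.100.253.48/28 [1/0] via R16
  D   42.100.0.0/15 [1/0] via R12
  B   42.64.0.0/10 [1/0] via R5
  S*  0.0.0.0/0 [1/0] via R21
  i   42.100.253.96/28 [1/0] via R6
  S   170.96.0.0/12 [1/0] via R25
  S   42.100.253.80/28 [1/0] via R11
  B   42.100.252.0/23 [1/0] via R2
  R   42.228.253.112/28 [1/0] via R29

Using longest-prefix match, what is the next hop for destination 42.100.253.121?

R2

Routes whose prefix contains 42.100.253.121:
  0.0.0.0/0 (default, matches everything) -> R21
  42.64.0.0/10 (42.64.0.0 - 42.127.255.255) -> R5
  42.100.0.0/15 (42.100.0.0 - 42.101.255.255) -> R12
  42.100.252.0/23 (42.100.252.0 - 42.100.253.255) -> R2
More-specific entries that do NOT match:
  42.100.253.48/28 (42.100.253.48 - 42.100.253.63) does not contain 42.100.253.121
  42.100.253.96/28 (42.100.253.96 - 42.100.253.111) does not contain 42.100.253.121
  42.100.253.80/28 (42.100.253.80 - 42.100.253.95) does not contain 42.100.253.121
  42.228.253.112/28 (42.228.253.112 - 42.228.253.127) does not contain 42.100.253.121
Longest matching prefix is /23 -> next hop R2.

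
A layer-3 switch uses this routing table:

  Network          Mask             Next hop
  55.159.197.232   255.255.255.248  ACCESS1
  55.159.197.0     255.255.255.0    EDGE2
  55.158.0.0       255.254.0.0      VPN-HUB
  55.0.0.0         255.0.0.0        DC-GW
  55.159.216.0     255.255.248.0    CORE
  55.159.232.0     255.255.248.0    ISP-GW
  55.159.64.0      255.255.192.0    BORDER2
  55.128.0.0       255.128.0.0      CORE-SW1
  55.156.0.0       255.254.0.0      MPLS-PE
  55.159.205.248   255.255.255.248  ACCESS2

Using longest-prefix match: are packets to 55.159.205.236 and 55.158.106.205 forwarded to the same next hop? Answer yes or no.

55.159.205.236: longest match 55.158.0.0/15 -> VPN-HUB
55.158.106.205: longest match 55.158.0.0/15 -> VPN-HUB

yes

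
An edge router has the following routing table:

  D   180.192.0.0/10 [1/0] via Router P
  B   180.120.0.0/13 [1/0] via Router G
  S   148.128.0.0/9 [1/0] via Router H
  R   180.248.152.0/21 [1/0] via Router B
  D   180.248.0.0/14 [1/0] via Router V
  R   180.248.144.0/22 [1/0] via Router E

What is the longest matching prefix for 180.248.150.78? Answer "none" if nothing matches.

Entries matching 180.248.150.78:
  180.192.0.0/10 (180.192.0.0 - 180.255.255.255)
  180.248.0.0/14 (180.248.0.0 - 180.251.255.255)
Most specific is 180.248.0.0/14.

180.248.0.0/14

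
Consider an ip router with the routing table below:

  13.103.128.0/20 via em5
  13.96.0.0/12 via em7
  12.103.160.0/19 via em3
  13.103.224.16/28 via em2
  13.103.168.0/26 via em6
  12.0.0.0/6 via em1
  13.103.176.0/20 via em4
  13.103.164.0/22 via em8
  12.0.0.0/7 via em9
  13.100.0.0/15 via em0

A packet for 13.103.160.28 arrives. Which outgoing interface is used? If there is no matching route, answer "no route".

em7

Routes whose prefix contains 13.103.160.28:
  12.0.0.0/6 (12.0.0.0 - 15.255.255.255) -> em1
  12.0.0.0/7 (12.0.0.0 - 13.255.255.255) -> em9
  13.96.0.0/12 (13.96.0.0 - 13.111.255.255) -> em7
More-specific entries that do NOT match:
  13.103.224.16/28 (13.103.224.16 - 13.103.224.31) does not contain 13.103.160.28
  13.103.168.0/26 (13.103.168.0 - 13.103.168.63) does not contain 13.103.160.28
  13.103.164.0/22 (13.103.164.0 - 13.103.167.255) does not contain 13.103.160.28
  13.103.128.0/20 (13.103.128.0 - 13.103.143.255) does not contain 13.103.160.28
  13.103.176.0/20 (13.103.176.0 - 13.103.191.255) does not contain 13.103.160.28
  12.103.160.0/19 (12.103.160.0 - 12.103.191.255) does not contain 13.103.160.28
  13.100.0.0/15 (13.100.0.0 - 13.101.255.255) does not contain 13.103.160.28
Longest matching prefix is /12 -> interface em7.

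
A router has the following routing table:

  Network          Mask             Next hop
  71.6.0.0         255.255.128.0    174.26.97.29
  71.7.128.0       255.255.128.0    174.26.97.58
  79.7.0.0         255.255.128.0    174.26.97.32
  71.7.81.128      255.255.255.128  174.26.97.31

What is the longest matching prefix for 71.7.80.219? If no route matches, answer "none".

71.7.80.219 is outside every listed prefix and there is no default route.

none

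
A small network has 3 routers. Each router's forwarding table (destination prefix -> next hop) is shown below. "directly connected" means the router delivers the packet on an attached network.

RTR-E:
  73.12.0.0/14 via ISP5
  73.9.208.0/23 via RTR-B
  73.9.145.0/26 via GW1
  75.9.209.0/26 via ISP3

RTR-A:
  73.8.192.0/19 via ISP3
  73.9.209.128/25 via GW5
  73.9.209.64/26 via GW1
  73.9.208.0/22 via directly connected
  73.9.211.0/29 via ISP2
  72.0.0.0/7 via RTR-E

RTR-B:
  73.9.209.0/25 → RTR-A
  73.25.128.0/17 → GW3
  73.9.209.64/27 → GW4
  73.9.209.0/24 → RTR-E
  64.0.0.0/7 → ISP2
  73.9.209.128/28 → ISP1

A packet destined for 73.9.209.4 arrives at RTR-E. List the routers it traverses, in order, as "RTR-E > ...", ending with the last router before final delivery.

At RTR-E: longest match for 73.9.209.4 is 73.9.208.0/23 -> RTR-B
At RTR-B: longest match for 73.9.209.4 is 73.9.209.0/25 -> RTR-A
At RTR-A: longest match for 73.9.209.4 is 73.9.208.0/22 -> directly connected

RTR-E > RTR-B > RTR-A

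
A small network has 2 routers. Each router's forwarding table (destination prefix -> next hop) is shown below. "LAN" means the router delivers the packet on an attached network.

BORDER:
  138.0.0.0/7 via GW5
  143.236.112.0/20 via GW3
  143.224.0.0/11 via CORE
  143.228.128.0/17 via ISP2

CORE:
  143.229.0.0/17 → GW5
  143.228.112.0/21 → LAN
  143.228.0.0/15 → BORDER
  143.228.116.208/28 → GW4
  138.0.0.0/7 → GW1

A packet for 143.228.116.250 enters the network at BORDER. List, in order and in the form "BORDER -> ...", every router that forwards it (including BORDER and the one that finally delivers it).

At BORDER: longest match for 143.228.116.250 is 143.224.0.0/11 -> CORE
At CORE: longest match for 143.228.116.250 is 143.228.112.0/21 -> LAN

BORDER -> CORE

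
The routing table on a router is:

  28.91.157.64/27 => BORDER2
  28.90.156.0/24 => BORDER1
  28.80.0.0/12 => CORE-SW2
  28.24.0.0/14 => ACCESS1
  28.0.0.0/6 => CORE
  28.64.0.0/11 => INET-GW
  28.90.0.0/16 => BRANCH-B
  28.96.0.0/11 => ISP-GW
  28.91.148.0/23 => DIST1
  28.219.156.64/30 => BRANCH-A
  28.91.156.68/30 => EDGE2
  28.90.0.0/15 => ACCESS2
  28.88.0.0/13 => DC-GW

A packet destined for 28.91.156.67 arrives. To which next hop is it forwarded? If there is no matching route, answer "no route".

ACCESS2

Routes whose prefix contains 28.91.156.67:
  28.0.0.0/6 (28.0.0.0 - 31.255.255.255) -> CORE
  28.64.0.0/11 (28.64.0.0 - 28.95.255.255) -> INET-GW
  28.80.0.0/12 (28.80.0.0 - 28.95.255.255) -> CORE-SW2
  28.88.0.0/13 (28.88.0.0 - 28.95.255.255) -> DC-GW
  28.90.0.0/15 (28.90.0.0 - 28.91.255.255) -> ACCESS2
More-specific entries that do NOT match:
  28.219.156.64/30 (28.219.156.64 - 28.219.156.67) does not contain 28.91.156.67
  28.91.156.68/30 (28.91.156.68 - 28.91.156.71) does not contain 28.91.156.67
  28.91.157.64/27 (28.91.157.64 - 28.91.157.95) does not contain 28.91.156.67
  28.90.156.0/24 (28.90.156.0 - 28.90.156.255) does not contain 28.91.156.67
  28.91.148.0/23 (28.91.148.0 - 28.91.149.255) does not contain 28.91.156.67
  28.90.0.0/16 (28.90.0.0 - 28.90.255.255) does not contain 28.91.156.67
Longest matching prefix is /15 -> next hop ACCESS2.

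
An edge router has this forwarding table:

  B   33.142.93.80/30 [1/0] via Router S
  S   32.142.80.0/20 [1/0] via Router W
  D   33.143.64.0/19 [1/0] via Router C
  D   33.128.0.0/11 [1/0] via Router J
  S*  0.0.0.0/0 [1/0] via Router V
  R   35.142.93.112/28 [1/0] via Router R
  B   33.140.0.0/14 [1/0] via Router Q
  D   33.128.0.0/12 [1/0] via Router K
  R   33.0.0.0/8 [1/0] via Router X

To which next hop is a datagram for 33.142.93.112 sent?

Routes whose prefix contains 33.142.93.112:
  0.0.0.0/0 (default, matches everything) -> Router V
  33.0.0.0/8 (33.0.0.0 - 33.255.255.255) -> Router X
  33.128.0.0/11 (33.128.0.0 - 33.159.255.255) -> Router J
  33.128.0.0/12 (33.128.0.0 - 33.143.255.255) -> Router K
  33.140.0.0/14 (33.140.0.0 - 33.143.255.255) -> Router Q
More-specific entries that do NOT match:
  33.142.93.80/30 (33.142.93.80 - 33.142.93.83) does not contain 33.142.93.112
  35.142.93.112/28 (35.142.93.112 - 35.142.93.127) does not contain 33.142.93.112
  32.142.80.0/20 (32.142.80.0 - 32.142.95.255) does not contain 33.142.93.112
  33.143.64.0/19 (33.143.64.0 - 33.143.95.255) does not contain 33.142.93.112
Longest matching prefix is /14 -> next hop Router Q.

Router Q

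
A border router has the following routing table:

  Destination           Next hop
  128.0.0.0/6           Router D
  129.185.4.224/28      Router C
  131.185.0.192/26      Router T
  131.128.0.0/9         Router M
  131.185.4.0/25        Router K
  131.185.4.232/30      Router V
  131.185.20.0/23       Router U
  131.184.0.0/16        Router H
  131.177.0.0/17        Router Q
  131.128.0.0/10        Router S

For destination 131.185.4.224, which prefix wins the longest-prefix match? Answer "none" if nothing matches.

Entries matching 131.185.4.224:
  128.0.0.0/6 (128.0.0.0 - 131.255.255.255)
  131.128.0.0/9 (131.128.0.0 - 131.255.255.255)
  131.128.0.0/10 (131.128.0.0 - 131.191.255.255)
Most specific is 131.128.0.0/10.

131.128.0.0/10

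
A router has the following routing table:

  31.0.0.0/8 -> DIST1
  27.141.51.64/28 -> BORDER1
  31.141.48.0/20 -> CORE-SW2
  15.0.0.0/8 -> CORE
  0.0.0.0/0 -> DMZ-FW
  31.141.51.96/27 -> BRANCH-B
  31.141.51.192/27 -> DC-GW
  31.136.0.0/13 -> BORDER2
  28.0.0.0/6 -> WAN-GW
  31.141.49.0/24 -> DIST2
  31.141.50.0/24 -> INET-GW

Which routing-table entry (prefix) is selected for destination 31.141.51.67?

31.141.48.0/20

Entries matching 31.141.51.67:
  0.0.0.0/0 (default, matches everything)
  28.0.0.0/6 (28.0.0.0 - 31.255.255.255)
  31.0.0.0/8 (31.0.0.0 - 31.255.255.255)
  31.136.0.0/13 (31.136.0.0 - 31.143.255.255)
  31.141.48.0/20 (31.141.48.0 - 31.141.63.255)
Most specific is 31.141.48.0/20.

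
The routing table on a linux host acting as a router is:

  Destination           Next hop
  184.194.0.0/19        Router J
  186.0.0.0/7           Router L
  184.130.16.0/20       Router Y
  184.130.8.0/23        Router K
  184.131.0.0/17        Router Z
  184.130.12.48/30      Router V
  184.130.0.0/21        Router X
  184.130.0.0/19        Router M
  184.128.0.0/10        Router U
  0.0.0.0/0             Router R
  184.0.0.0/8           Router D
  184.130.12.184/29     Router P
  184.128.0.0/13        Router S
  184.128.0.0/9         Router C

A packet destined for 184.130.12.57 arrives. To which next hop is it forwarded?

Routes whose prefix contains 184.130.12.57:
  0.0.0.0/0 (default, matches everything) -> Router R
  184.0.0.0/8 (184.0.0.0 - 184.255.255.255) -> Router D
  184.128.0.0/9 (184.128.0.0 - 184.255.255.255) -> Router C
  184.128.0.0/10 (184.128.0.0 - 184.191.255.255) -> Router U
  184.128.0.0/13 (184.128.0.0 - 184.135.255.255) -> Router S
  184.130.0.0/19 (184.130.0.0 - 184.130.31.255) -> Router M
More-specific entries that do NOT match:
  184.130.12.48/30 (184.130.12.48 - 184.130.12.51) does not contain 184.130.12.57
  184.130.12.184/29 (184.130.12.184 - 184.130.12.191) does not contain 184.130.12.57
  184.130.8.0/23 (184.130.8.0 - 184.130.9.255) does not contain 184.130.12.57
  184.130.0.0/21 (184.130.0.0 - 184.130.7.255) does not contain 184.130.12.57
  184.130.16.0/20 (184.130.16.0 - 184.130.31.255) does not contain 184.130.12.57
Longest matching prefix is /19 -> next hop Router M.

Router M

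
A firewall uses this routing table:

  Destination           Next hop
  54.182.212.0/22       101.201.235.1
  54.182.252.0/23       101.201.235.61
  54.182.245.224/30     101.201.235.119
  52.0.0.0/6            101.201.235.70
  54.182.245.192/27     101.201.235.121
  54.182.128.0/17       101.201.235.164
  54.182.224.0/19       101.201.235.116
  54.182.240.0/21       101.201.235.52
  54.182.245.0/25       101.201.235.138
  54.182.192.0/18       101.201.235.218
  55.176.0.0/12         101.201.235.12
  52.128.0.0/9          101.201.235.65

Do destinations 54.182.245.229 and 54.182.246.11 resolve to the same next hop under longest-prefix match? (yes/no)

yes

54.182.245.229: longest match 54.182.240.0/21 -> 101.201.235.52
54.182.246.11: longest match 54.182.240.0/21 -> 101.201.235.52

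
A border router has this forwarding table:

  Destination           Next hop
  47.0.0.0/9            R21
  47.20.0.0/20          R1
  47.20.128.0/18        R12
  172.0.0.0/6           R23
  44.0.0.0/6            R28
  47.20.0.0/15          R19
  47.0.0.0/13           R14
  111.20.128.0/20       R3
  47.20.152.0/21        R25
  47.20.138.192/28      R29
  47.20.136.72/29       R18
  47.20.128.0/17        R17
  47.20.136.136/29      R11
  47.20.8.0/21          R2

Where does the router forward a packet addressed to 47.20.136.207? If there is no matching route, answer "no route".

R12

Routes whose prefix contains 47.20.136.207:
  44.0.0.0/6 (44.0.0.0 - 47.255.255.255) -> R28
  47.0.0.0/9 (47.0.0.0 - 47.127.255.255) -> R21
  47.20.0.0/15 (47.20.0.0 - 47.21.255.255) -> R19
  47.20.128.0/17 (47.20.128.0 - 47.20.255.255) -> R17
  47.20.128.0/18 (47.20.128.0 - 47.20.191.255) -> R12
More-specific entries that do NOT match:
  47.20.136.72/29 (47.20.136.72 - 47.20.136.79) does not contain 47.20.136.207
  47.20.136.136/29 (47.20.136.136 - 47.20.136.143) does not contain 47.20.136.207
  47.20.138.192/28 (47.20.138.192 - 47.20.138.207) does not contain 47.20.136.207
  47.20.152.0/21 (47.20.152.0 - 47.20.159.255) does not contain 47.20.136.207
  47.20.8.0/21 (47.20.8.0 - 47.20.15.255) does not contain 47.20.136.207
  47.20.0.0/20 (47.20.0.0 - 47.20.15.255) does not contain 47.20.136.207
  111.20.128.0/20 (111.20.128.0 - 111.20.143.255) does not contain 47.20.136.207
Longest matching prefix is /18 -> next hop R12.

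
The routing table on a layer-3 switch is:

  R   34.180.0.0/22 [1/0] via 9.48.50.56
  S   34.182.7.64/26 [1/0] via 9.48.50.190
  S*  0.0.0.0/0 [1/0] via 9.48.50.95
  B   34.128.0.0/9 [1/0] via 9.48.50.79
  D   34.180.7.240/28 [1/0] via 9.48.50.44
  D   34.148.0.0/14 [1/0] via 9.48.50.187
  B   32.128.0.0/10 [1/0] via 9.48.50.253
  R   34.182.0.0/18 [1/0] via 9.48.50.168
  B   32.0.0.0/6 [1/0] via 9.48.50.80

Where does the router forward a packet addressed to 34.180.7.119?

9.48.50.79

Routes whose prefix contains 34.180.7.119:
  0.0.0.0/0 (default, matches everything) -> 9.48.50.95
  32.0.0.0/6 (32.0.0.0 - 35.255.255.255) -> 9.48.50.80
  34.128.0.0/9 (34.128.0.0 - 34.255.255.255) -> 9.48.50.79
More-specific entries that do NOT match:
  34.180.7.240/28 (34.180.7.240 - 34.180.7.255) does not contain 34.180.7.119
  34.182.7.64/26 (34.182.7.64 - 34.182.7.127) does not contain 34.180.7.119
  34.180.0.0/22 (34.180.0.0 - 34.180.3.255) does not contain 34.180.7.119
  34.182.0.0/18 (34.182.0.0 - 34.182.63.255) does not contain 34.180.7.119
  34.148.0.0/14 (34.148.0.0 - 34.151.255.255) does not contain 34.180.7.119
  32.128.0.0/10 (32.128.0.0 - 32.191.255.255) does not contain 34.180.7.119
Longest matching prefix is /9 -> next hop 9.48.50.79.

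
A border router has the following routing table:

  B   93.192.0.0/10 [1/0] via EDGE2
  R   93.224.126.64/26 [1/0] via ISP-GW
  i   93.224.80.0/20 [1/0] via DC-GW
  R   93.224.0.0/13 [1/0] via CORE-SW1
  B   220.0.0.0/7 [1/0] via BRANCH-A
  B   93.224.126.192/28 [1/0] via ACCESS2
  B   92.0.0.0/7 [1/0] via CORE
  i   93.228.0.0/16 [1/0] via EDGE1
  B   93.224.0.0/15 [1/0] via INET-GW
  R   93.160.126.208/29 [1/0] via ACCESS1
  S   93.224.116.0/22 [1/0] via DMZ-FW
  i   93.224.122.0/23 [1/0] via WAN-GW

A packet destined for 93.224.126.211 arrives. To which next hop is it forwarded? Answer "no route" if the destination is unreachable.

INET-GW

Routes whose prefix contains 93.224.126.211:
  92.0.0.0/7 (92.0.0.0 - 93.255.255.255) -> CORE
  93.192.0.0/10 (93.192.0.0 - 93.255.255.255) -> EDGE2
  93.224.0.0/13 (93.224.0.0 - 93.231.255.255) -> CORE-SW1
  93.224.0.0/15 (93.224.0.0 - 93.225.255.255) -> INET-GW
More-specific entries that do NOT match:
  93.160.126.208/29 (93.160.126.208 - 93.160.126.215) does not contain 93.224.126.211
  93.224.126.192/28 (93.224.126.192 - 93.224.126.207) does not contain 93.224.126.211
  93.224.126.64/26 (93.224.126.64 - 93.224.126.127) does not contain 93.224.126.211
  93.224.122.0/23 (93.224.122.0 - 93.224.123.255) does not contain 93.224.126.211
  93.224.116.0/22 (93.224.116.0 - 93.224.119.255) does not contain 93.224.126.211
  93.224.80.0/20 (93.224.80.0 - 93.224.95.255) does not contain 93.224.126.211
  93.228.0.0/16 (93.228.0.0 - 93.228.255.255) does not contain 93.224.126.211
Longest matching prefix is /15 -> next hop INET-GW.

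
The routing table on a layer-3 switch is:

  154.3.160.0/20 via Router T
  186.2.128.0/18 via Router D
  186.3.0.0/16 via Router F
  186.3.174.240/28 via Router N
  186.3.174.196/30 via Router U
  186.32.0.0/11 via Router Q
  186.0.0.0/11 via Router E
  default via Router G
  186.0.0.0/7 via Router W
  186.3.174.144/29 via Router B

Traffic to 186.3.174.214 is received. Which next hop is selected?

Routes whose prefix contains 186.3.174.214:
  0.0.0.0/0 (default, matches everything) -> Router G
  186.0.0.0/7 (186.0.0.0 - 187.255.255.255) -> Router W
  186.0.0.0/11 (186.0.0.0 - 186.31.255.255) -> Router E
  186.3.0.0/16 (186.3.0.0 - 186.3.255.255) -> Router F
More-specific entries that do NOT match:
  186.3.174.196/30 (186.3.174.196 - 186.3.174.199) does not contain 186.3.174.214
  186.3.174.144/29 (186.3.174.144 - 186.3.174.151) does not contain 186.3.174.214
  186.3.174.240/28 (186.3.174.240 - 186.3.174.255) does not contain 186.3.174.214
  154.3.160.0/20 (154.3.160.0 - 154.3.175.255) does not contain 186.3.174.214
  186.2.128.0/18 (186.2.128.0 - 186.2.191.255) does not contain 186.3.174.214
Longest matching prefix is /16 -> next hop Router F.

Router F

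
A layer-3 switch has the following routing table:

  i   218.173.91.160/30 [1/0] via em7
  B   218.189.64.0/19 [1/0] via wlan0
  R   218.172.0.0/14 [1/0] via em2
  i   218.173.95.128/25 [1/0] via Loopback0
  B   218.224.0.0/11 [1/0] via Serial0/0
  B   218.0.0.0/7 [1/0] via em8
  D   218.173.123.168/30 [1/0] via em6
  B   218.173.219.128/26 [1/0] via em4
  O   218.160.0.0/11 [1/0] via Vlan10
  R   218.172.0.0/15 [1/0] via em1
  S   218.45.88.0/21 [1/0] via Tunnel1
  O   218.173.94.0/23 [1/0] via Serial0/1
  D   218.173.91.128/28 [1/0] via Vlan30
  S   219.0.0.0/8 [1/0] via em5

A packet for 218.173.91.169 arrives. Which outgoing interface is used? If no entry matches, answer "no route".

em1

Routes whose prefix contains 218.173.91.169:
  218.0.0.0/7 (218.0.0.0 - 219.255.255.255) -> em8
  218.160.0.0/11 (218.160.0.0 - 218.191.255.255) -> Vlan10
  218.172.0.0/14 (218.172.0.0 - 218.175.255.255) -> em2
  218.172.0.0/15 (218.172.0.0 - 218.173.255.255) -> em1
More-specific entries that do NOT match:
  218.173.91.160/30 (218.173.91.160 - 218.173.91.163) does not contain 218.173.91.169
  218.173.123.168/30 (218.173.123.168 - 218.173.123.171) does not contain 218.173.91.169
  218.173.91.128/28 (218.173.91.128 - 218.173.91.143) does not contain 218.173.91.169
  218.173.219.128/26 (218.173.219.128 - 218.173.219.191) does not contain 218.173.91.169
  218.173.95.128/25 (218.173.95.128 - 218.173.95.255) does not contain 218.173.91.169
  218.173.94.0/23 (218.173.94.0 - 218.173.95.255) does not contain 218.173.91.169
  218.45.88.0/21 (218.45.88.0 - 218.45.95.255) does not contain 218.173.91.169
  218.189.64.0/19 (218.189.64.0 - 218.189.95.255) does not contain 218.173.91.169
Longest matching prefix is /15 -> interface em1.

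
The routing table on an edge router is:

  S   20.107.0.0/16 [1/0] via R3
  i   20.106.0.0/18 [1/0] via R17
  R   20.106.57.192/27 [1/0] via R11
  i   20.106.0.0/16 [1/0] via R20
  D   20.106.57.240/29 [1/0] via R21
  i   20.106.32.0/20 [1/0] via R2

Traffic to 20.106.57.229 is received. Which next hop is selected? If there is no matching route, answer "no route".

R17

Routes whose prefix contains 20.106.57.229:
  20.106.0.0/16 (20.106.0.0 - 20.106.255.255) -> R20
  20.106.0.0/18 (20.106.0.0 - 20.106.63.255) -> R17
More-specific entries that do NOT match:
  20.106.57.240/29 (20.106.57.240 - 20.106.57.247) does not contain 20.106.57.229
  20.106.57.192/27 (20.106.57.192 - 20.106.57.223) does not contain 20.106.57.229
  20.106.32.0/20 (20.106.32.0 - 20.106.47.255) does not contain 20.106.57.229
Longest matching prefix is /18 -> next hop R17.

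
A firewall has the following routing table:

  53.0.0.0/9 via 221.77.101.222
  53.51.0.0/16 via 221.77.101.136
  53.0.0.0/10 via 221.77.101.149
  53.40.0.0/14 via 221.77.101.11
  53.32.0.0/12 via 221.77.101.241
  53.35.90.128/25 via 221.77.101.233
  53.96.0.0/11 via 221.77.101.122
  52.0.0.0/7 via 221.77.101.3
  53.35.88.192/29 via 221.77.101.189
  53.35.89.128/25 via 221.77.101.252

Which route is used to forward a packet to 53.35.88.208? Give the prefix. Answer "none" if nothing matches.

Entries matching 53.35.88.208:
  52.0.0.0/7 (52.0.0.0 - 53.255.255.255)
  53.0.0.0/9 (53.0.0.0 - 53.127.255.255)
  53.0.0.0/10 (53.0.0.0 - 53.63.255.255)
  53.32.0.0/12 (53.32.0.0 - 53.47.255.255)
Most specific is 53.32.0.0/12.

53.32.0.0/12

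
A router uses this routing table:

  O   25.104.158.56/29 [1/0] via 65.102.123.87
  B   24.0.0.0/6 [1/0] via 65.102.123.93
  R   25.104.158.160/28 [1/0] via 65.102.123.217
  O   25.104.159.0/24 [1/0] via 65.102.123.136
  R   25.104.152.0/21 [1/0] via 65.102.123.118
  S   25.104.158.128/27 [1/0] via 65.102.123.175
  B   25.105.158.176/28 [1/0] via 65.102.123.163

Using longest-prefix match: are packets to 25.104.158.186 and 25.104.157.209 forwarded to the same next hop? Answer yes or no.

yes

25.104.158.186: longest match 25.104.152.0/21 -> 65.102.123.118
25.104.157.209: longest match 25.104.152.0/21 -> 65.102.123.118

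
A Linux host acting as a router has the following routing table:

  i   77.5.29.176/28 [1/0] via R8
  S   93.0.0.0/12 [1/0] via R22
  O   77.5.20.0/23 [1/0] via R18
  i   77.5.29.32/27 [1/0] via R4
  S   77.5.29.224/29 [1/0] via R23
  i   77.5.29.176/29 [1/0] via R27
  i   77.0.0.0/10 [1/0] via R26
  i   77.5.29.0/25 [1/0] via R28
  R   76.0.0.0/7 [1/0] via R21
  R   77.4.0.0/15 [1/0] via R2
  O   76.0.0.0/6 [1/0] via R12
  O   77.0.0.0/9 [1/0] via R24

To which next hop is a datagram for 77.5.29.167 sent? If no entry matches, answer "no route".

R2

Routes whose prefix contains 77.5.29.167:
  76.0.0.0/6 (76.0.0.0 - 79.255.255.255) -> R12
  76.0.0.0/7 (76.0.0.0 - 77.255.255.255) -> R21
  77.0.0.0/9 (77.0.0.0 - 77.127.255.255) -> R24
  77.0.0.0/10 (77.0.0.0 - 77.63.255.255) -> R26
  77.4.0.0/15 (77.4.0.0 - 77.5.255.255) -> R2
More-specific entries that do NOT match:
  77.5.29.224/29 (77.5.29.224 - 77.5.29.231) does not contain 77.5.29.167
  77.5.29.176/29 (77.5.29.176 - 77.5.29.183) does not contain 77.5.29.167
  77.5.29.176/28 (77.5.29.176 - 77.5.29.191) does not contain 77.5.29.167
  77.5.29.32/27 (77.5.29.32 - 77.5.29.63) does not contain 77.5.29.167
  77.5.29.0/25 (77.5.29.0 - 77.5.29.127) does not contain 77.5.29.167
  77.5.20.0/23 (77.5.20.0 - 77.5.21.255) does not contain 77.5.29.167
Longest matching prefix is /15 -> next hop R2.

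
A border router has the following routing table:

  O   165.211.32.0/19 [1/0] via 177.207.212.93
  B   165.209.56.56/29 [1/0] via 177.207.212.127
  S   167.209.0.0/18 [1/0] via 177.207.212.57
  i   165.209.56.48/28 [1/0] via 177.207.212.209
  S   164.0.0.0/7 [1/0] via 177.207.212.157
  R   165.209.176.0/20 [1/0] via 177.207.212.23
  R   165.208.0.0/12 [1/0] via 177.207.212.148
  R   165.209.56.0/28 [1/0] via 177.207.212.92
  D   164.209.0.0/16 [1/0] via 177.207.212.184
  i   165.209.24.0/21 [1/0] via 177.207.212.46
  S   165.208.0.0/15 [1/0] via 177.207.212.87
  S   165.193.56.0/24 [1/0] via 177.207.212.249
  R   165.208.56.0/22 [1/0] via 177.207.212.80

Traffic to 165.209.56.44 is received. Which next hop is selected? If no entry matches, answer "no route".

Routes whose prefix contains 165.209.56.44:
  164.0.0.0/7 (164.0.0.0 - 165.255.255.255) -> 177.207.212.157
  165.208.0.0/12 (165.208.0.0 - 165.223.255.255) -> 177.207.212.148
  165.208.0.0/15 (165.208.0.0 - 165.209.255.255) -> 177.207.212.87
More-specific entries that do NOT match:
  165.209.56.56/29 (165.209.56.56 - 165.209.56.63) does not contain 165.209.56.44
  165.209.56.48/28 (165.209.56.48 - 165.209.56.63) does not contain 165.209.56.44
  165.209.56.0/28 (165.209.56.0 - 165.209.56.15) does not contain 165.209.56.44
  165.193.56.0/24 (165.193.56.0 - 165.193.56.255) does not contain 165.209.56.44
  165.208.56.0/22 (165.208.56.0 - 165.208.59.255) does not contain 165.209.56.44
  165.209.24.0/21 (165.209.24.0 - 165.209.31.255) does not contain 165.209.56.44
  165.209.176.0/20 (165.209.176.0 - 165.209.191.255) does not contain 165.209.56.44
  165.211.32.0/19 (165.211.32.0 - 165.211.63.255) does not contain 165.209.56.44
  167.209.0.0/18 (167.209.0.0 - 167.209.63.255) does not contain 165.209.56.44
  164.209.0.0/16 (164.209.0.0 - 164.209.255.255) does not contain 165.209.56.44
Longest matching prefix is /15 -> next hop 177.207.212.87.

177.207.212.87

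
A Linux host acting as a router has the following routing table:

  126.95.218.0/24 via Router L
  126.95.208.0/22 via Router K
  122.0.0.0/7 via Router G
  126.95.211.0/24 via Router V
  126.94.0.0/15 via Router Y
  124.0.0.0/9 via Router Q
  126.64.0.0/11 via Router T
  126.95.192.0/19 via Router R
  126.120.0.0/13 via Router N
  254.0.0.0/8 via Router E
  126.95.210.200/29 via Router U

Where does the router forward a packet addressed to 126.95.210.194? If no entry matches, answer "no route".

Routes whose prefix contains 126.95.210.194:
  126.64.0.0/11 (126.64.0.0 - 126.95.255.255) -> Router T
  126.94.0.0/15 (126.94.0.0 - 126.95.255.255) -> Router Y
  126.95.192.0/19 (126.95.192.0 - 126.95.223.255) -> Router R
  126.95.208.0/22 (126.95.208.0 - 126.95.211.255) -> Router K
More-specific entries that do NOT match:
  126.95.210.200/29 (126.95.210.200 - 126.95.210.207) does not contain 126.95.210.194
  126.95.218.0/24 (126.95.218.0 - 126.95.218.255) does not contain 126.95.210.194
  126.95.211.0/24 (126.95.211.0 - 126.95.211.255) does not contain 126.95.210.194
Longest matching prefix is /22 -> next hop Router K.

Router K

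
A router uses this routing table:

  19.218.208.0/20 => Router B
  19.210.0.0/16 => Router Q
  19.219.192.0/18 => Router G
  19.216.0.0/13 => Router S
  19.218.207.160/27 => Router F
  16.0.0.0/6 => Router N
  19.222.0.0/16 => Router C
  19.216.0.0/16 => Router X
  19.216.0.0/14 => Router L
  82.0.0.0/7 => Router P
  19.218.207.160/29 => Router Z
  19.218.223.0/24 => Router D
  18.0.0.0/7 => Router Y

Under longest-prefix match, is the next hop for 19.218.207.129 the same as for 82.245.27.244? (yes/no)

no

19.218.207.129: longest match 19.216.0.0/14 -> Router L
82.245.27.244: longest match 82.0.0.0/7 -> Router P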